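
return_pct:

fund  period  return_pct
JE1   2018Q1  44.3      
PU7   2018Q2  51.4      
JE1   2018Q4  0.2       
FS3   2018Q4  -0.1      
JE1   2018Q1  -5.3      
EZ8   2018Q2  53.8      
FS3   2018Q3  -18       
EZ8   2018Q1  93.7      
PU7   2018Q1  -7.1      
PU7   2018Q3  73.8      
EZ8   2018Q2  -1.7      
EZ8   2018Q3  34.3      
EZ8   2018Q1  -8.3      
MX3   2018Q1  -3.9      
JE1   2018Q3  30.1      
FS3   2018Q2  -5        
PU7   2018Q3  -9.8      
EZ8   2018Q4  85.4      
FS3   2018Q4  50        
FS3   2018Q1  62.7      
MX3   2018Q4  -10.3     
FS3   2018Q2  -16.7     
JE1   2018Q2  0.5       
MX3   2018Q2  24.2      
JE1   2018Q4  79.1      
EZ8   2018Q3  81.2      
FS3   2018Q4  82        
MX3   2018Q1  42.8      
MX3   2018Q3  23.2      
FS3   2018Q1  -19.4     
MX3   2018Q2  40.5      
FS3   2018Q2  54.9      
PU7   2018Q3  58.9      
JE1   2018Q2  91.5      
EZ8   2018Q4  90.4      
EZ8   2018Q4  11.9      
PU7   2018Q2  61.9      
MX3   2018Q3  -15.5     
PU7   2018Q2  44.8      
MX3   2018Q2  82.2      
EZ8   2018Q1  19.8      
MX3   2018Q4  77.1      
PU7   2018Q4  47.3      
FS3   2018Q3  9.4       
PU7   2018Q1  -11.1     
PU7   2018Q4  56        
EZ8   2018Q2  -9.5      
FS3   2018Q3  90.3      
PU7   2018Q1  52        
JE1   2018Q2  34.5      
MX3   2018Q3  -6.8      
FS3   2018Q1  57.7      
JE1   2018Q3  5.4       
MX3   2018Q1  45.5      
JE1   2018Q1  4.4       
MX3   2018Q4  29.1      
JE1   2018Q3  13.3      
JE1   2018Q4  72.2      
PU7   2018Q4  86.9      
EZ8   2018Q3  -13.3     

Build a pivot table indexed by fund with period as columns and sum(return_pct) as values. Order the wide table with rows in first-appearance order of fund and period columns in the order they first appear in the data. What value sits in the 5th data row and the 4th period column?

With rows in first-appearance order of fund, row 5 is fund=MX3. period columns in first-appearance order: 2018Q1, 2018Q2, 2018Q4, 2018Q3; column 4 is 2018Q3.
Long rows with fund=MX3, period=2018Q3: 23.2 + -15.5 + -6.8 = 0.9.

0.9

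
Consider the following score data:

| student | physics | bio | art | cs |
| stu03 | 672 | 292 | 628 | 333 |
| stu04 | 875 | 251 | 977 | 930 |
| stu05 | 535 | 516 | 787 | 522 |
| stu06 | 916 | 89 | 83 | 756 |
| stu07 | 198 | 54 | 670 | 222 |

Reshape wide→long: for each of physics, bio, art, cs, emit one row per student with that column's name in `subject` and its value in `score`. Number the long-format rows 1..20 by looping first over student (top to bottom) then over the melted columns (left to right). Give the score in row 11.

787

20 rows total (5 × 4). Row 11: index ⌊(11-1)/4⌋ = 2 into student → stu05; (11-1) mod 4 = 2 into the melted columns → art.
So row 11 is (stu05, art, 787); score = 787.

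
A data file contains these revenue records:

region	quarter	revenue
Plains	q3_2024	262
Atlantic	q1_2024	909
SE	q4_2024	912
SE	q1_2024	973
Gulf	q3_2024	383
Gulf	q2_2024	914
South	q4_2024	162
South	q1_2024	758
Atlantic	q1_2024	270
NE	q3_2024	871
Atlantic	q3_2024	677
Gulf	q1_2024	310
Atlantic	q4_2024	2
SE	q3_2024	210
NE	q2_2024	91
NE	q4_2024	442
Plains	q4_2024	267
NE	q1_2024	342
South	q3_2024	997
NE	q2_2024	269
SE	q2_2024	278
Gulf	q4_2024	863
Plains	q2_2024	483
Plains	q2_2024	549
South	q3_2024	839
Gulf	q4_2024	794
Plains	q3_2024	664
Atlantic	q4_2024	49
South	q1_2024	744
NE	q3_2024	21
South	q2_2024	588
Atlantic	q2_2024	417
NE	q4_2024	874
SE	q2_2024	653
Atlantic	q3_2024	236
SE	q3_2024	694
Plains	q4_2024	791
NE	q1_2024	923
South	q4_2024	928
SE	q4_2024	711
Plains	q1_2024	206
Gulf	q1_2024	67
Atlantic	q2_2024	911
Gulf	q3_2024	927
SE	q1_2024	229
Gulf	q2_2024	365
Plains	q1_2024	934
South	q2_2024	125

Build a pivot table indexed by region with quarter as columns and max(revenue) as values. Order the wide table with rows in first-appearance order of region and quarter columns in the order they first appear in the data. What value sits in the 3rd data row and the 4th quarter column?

With rows in first-appearance order of region, row 3 is region=SE. quarter columns in first-appearance order: q3_2024, q1_2024, q4_2024, q2_2024; column 4 is q2_2024.
Long rows with region=SE, quarter=q2_2024: max(278, 653) = 653.

653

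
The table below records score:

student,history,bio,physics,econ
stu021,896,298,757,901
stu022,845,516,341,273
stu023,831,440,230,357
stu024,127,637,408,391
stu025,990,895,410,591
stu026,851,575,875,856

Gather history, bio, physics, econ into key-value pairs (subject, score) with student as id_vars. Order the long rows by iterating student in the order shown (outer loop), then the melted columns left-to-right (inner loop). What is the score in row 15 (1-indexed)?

408

24 rows total (6 × 4). Row 15: index ⌊(15-1)/4⌋ = 3 into student → stu024; (15-1) mod 4 = 2 into the melted columns → physics.
So row 15 is (stu024, physics, 408); score = 408.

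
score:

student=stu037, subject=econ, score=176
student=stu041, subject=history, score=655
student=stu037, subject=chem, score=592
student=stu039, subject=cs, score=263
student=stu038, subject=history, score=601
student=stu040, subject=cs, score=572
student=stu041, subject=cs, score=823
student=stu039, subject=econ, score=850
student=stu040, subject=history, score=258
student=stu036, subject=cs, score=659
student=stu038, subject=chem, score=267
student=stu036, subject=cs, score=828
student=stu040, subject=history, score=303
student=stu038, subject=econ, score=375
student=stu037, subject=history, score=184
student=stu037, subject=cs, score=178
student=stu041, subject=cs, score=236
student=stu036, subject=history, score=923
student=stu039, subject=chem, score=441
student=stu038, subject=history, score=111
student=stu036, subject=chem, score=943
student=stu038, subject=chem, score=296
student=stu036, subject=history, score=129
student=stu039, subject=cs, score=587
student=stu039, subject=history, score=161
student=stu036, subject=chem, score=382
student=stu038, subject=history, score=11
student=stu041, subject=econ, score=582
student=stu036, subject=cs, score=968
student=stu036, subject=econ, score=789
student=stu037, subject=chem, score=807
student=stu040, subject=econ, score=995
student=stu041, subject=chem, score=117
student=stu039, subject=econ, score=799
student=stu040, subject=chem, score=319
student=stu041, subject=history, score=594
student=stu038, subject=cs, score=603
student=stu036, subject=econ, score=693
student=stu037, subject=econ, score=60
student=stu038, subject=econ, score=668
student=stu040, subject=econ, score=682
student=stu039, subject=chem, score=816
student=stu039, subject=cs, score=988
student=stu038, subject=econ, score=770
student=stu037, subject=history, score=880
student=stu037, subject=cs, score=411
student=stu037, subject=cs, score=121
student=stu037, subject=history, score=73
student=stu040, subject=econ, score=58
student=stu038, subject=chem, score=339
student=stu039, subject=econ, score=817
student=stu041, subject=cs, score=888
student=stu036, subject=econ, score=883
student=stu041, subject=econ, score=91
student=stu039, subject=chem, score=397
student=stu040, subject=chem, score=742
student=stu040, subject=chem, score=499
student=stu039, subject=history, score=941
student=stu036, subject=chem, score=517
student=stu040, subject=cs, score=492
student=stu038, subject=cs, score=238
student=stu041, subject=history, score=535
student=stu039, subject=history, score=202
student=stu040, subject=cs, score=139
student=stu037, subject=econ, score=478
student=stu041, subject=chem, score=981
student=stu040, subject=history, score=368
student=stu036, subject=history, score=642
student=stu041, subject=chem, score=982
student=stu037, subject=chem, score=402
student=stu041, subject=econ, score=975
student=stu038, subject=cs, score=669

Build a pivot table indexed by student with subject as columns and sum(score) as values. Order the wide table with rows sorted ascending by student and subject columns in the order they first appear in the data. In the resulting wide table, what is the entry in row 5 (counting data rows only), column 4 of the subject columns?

1203

With rows sorted ascending by student, row 5 is student=stu040. subject columns in first-appearance order: econ, history, chem, cs; column 4 is cs.
Long rows with student=stu040, subject=cs: 572 + 492 + 139 = 1203.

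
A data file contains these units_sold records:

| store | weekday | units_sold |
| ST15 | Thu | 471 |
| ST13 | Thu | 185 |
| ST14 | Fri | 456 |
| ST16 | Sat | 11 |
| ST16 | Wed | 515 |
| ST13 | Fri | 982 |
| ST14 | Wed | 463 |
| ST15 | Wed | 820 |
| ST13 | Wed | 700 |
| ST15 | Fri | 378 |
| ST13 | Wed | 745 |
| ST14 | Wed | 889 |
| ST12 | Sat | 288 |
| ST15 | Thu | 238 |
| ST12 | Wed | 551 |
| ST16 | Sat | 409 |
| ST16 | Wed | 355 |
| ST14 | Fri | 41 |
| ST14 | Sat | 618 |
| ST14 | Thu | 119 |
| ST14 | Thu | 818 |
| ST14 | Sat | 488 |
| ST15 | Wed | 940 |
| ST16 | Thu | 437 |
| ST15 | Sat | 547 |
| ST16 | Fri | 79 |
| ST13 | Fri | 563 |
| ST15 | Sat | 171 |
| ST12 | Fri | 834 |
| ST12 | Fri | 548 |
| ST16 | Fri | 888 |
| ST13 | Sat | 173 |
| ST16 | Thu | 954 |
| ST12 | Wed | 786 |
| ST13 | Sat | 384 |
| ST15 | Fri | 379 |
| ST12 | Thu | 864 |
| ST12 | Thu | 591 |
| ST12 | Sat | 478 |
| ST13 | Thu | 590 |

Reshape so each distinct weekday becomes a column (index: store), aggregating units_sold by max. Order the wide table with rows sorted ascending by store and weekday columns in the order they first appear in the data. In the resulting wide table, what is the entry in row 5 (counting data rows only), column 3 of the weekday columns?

409

With rows sorted ascending by store, row 5 is store=ST16. weekday columns in first-appearance order: Thu, Fri, Sat, Wed; column 3 is Sat.
Long rows with store=ST16, weekday=Sat: max(11, 409) = 409.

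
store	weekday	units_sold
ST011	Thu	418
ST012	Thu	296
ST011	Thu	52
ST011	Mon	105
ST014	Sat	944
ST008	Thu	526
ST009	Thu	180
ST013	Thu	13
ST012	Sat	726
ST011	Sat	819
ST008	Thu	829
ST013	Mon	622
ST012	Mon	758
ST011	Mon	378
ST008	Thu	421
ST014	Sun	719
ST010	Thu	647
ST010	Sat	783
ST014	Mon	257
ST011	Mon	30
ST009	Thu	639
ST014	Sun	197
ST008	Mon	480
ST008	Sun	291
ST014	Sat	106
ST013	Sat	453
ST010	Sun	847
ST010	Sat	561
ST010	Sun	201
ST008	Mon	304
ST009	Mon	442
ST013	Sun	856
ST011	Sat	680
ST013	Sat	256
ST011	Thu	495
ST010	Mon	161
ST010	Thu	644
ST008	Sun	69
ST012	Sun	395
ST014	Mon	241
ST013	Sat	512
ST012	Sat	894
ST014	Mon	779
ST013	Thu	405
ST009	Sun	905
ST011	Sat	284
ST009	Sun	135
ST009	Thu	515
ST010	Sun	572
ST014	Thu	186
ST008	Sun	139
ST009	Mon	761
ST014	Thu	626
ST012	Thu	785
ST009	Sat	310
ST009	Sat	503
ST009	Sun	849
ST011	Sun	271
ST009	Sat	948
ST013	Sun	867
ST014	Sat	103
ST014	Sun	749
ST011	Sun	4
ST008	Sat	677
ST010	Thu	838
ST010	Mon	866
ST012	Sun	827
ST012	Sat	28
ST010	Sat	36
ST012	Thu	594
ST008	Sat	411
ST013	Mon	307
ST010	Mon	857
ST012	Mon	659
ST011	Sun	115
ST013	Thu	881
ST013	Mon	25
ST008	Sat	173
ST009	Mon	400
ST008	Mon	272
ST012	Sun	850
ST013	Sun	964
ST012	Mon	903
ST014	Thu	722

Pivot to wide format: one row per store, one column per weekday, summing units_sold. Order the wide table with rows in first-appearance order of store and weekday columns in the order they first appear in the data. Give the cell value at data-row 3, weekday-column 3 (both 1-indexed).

With rows in first-appearance order of store, row 3 is store=ST014. weekday columns in first-appearance order: Thu, Mon, Sat, Sun; column 3 is Sat.
Long rows with store=ST014, weekday=Sat: 944 + 106 + 103 = 1153.

1153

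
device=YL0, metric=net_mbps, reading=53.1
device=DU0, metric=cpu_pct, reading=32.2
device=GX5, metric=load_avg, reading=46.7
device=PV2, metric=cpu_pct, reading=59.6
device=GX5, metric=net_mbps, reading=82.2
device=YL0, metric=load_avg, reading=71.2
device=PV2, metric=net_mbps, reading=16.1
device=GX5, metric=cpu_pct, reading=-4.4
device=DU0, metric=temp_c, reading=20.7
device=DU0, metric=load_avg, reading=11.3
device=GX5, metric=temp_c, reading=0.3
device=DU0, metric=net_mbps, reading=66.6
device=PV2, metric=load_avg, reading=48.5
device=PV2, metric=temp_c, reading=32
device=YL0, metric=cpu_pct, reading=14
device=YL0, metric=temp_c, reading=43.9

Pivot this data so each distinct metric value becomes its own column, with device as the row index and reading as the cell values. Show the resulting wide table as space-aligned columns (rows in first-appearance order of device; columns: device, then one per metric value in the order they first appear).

Columns: device plus the 4 distinct metric values (net_mbps, cpu_pct, load_avg, temp_c).
For example, row YL0 column net_mbps takes reading=53.1 from the long row (YL0, net_mbps).

device  net_mbps  cpu_pct  load_avg  temp_c
YL0     53.1      14       71.2      43.9  
DU0     66.6      32.2     11.3      20.7  
GX5     82.2      -4.4     46.7      0.3   
PV2     16.1      59.6     48.5      32    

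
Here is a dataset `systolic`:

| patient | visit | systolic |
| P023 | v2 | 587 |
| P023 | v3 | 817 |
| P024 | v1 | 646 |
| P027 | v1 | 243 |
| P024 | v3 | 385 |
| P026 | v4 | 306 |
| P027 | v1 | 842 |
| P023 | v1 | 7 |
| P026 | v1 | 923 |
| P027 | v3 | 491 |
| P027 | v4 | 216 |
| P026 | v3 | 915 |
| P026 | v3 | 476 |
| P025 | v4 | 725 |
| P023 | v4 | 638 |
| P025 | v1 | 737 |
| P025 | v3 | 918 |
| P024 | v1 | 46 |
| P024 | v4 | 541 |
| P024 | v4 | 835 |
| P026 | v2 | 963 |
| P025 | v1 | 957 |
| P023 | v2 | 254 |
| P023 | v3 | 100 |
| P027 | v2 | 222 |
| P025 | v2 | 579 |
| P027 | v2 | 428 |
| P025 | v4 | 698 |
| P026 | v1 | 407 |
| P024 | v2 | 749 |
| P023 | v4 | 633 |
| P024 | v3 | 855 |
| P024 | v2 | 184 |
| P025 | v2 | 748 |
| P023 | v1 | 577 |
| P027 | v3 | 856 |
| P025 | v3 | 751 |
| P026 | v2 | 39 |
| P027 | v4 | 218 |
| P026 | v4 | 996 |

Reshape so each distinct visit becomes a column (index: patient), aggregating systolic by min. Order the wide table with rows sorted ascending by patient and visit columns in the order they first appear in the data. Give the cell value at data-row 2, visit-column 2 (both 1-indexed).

385

With rows sorted ascending by patient, row 2 is patient=P024. visit columns in first-appearance order: v2, v3, v1, v4; column 2 is v3.
Long rows with patient=P024, visit=v3: min(385, 855) = 385.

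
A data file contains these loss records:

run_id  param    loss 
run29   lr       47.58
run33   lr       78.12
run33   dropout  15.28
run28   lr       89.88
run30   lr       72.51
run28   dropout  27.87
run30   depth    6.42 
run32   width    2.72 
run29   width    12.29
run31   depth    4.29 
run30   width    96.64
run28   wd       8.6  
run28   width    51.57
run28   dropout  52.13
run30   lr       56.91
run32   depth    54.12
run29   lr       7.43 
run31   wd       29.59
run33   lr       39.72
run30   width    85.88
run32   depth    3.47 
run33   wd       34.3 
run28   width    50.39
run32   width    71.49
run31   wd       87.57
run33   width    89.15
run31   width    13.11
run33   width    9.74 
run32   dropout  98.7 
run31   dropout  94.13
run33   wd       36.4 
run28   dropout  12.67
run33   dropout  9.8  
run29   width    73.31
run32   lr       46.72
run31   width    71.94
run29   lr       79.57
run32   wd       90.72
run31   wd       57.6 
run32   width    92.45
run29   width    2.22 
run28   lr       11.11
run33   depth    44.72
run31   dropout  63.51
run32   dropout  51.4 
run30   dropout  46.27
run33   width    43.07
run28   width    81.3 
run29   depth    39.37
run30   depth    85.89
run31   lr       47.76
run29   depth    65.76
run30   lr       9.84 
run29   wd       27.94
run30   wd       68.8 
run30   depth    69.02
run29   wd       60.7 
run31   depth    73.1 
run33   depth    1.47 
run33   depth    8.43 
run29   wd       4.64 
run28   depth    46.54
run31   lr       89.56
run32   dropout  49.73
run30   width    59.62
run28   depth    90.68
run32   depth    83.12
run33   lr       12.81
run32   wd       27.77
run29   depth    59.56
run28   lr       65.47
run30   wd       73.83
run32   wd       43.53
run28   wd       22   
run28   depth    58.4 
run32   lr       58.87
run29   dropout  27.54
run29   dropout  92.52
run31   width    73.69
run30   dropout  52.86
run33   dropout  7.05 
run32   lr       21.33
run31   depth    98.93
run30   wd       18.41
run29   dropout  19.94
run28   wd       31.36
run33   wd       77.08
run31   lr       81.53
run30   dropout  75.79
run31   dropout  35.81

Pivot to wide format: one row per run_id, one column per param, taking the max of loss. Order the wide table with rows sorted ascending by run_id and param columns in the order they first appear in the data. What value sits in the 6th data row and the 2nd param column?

With rows sorted ascending by run_id, row 6 is run_id=run33. param columns in first-appearance order: lr, dropout, depth, width, wd; column 2 is dropout.
Long rows with run_id=run33, param=dropout: max(15.28, 9.8, 7.05) = 15.28.

15.28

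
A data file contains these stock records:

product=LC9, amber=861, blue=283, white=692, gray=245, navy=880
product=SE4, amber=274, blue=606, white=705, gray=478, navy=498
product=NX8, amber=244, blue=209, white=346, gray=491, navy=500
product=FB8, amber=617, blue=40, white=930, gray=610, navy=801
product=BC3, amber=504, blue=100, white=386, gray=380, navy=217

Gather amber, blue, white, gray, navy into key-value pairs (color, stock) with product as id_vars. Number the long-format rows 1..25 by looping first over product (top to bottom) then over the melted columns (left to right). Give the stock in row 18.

25 rows total (5 × 5). Row 18: index ⌊(18-1)/5⌋ = 3 into product → FB8; (18-1) mod 5 = 2 into the melted columns → white.
So row 18 is (FB8, white, 930); stock = 930.

930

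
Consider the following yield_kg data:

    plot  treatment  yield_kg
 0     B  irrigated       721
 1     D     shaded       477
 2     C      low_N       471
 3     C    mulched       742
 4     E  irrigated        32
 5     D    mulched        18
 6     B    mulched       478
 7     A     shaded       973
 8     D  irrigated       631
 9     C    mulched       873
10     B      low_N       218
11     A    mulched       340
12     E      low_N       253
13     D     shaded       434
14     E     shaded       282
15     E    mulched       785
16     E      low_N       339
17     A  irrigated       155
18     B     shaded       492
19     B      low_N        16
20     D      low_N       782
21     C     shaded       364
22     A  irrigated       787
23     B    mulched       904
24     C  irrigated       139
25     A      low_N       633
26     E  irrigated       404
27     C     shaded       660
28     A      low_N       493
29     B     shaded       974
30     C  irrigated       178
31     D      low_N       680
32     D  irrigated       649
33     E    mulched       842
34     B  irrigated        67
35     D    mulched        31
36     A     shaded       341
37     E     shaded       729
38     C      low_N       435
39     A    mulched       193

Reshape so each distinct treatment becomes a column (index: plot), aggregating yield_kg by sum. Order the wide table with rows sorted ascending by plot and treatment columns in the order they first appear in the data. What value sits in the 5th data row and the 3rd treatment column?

With rows sorted ascending by plot, row 5 is plot=E. treatment columns in first-appearance order: irrigated, shaded, low_N, mulched; column 3 is low_N.
Long rows with plot=E, treatment=low_N: 253 + 339 = 592.

592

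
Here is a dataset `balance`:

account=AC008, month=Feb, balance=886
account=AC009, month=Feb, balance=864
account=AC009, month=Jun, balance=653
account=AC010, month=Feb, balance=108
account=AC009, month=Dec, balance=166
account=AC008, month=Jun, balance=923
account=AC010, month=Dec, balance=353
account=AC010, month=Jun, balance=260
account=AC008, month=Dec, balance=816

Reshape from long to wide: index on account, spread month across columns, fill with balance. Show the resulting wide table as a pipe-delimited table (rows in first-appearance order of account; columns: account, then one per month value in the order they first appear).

| account | Feb | Jun | Dec |
| AC008 | 886 | 923 | 816 |
| AC009 | 864 | 653 | 166 |
| AC010 | 108 | 260 | 353 |

Columns: account plus the 3 distinct month values (Feb, Jun, Dec).
For example, row AC008 column Feb takes balance=886 from the long row (AC008, Feb).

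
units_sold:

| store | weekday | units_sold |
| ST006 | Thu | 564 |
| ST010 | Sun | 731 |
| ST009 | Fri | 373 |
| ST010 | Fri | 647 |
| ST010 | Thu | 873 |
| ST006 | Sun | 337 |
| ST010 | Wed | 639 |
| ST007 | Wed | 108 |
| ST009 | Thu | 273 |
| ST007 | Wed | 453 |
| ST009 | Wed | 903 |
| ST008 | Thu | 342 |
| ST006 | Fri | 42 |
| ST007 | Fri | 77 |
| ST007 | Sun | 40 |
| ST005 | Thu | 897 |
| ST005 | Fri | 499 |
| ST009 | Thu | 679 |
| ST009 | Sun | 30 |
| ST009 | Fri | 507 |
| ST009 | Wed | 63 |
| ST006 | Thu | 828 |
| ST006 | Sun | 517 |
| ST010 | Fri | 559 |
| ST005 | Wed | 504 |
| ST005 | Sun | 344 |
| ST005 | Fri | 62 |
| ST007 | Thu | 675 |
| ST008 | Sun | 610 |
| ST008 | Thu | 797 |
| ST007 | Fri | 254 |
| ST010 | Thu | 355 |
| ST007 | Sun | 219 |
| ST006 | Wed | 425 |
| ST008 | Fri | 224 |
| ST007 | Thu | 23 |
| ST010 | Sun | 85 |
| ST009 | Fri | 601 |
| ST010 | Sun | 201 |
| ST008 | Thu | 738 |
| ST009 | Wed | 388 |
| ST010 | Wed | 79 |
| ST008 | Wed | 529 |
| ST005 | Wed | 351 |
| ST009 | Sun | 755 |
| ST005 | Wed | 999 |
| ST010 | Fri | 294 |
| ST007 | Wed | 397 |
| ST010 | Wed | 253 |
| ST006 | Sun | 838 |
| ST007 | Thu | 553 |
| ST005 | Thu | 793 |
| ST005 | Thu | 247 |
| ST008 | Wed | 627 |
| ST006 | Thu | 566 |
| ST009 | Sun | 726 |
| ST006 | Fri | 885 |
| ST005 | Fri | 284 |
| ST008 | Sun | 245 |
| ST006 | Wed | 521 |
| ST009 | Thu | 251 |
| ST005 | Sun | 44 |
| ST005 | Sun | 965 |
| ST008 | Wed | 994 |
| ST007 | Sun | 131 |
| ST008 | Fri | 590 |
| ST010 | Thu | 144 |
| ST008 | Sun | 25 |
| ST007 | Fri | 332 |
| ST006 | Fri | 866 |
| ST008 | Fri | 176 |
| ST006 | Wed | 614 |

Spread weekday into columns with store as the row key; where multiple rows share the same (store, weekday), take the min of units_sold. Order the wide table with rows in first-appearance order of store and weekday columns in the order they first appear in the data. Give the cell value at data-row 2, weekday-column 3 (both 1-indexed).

294

With rows in first-appearance order of store, row 2 is store=ST010. weekday columns in first-appearance order: Thu, Sun, Fri, Wed; column 3 is Fri.
Long rows with store=ST010, weekday=Fri: min(647, 559, 294) = 294.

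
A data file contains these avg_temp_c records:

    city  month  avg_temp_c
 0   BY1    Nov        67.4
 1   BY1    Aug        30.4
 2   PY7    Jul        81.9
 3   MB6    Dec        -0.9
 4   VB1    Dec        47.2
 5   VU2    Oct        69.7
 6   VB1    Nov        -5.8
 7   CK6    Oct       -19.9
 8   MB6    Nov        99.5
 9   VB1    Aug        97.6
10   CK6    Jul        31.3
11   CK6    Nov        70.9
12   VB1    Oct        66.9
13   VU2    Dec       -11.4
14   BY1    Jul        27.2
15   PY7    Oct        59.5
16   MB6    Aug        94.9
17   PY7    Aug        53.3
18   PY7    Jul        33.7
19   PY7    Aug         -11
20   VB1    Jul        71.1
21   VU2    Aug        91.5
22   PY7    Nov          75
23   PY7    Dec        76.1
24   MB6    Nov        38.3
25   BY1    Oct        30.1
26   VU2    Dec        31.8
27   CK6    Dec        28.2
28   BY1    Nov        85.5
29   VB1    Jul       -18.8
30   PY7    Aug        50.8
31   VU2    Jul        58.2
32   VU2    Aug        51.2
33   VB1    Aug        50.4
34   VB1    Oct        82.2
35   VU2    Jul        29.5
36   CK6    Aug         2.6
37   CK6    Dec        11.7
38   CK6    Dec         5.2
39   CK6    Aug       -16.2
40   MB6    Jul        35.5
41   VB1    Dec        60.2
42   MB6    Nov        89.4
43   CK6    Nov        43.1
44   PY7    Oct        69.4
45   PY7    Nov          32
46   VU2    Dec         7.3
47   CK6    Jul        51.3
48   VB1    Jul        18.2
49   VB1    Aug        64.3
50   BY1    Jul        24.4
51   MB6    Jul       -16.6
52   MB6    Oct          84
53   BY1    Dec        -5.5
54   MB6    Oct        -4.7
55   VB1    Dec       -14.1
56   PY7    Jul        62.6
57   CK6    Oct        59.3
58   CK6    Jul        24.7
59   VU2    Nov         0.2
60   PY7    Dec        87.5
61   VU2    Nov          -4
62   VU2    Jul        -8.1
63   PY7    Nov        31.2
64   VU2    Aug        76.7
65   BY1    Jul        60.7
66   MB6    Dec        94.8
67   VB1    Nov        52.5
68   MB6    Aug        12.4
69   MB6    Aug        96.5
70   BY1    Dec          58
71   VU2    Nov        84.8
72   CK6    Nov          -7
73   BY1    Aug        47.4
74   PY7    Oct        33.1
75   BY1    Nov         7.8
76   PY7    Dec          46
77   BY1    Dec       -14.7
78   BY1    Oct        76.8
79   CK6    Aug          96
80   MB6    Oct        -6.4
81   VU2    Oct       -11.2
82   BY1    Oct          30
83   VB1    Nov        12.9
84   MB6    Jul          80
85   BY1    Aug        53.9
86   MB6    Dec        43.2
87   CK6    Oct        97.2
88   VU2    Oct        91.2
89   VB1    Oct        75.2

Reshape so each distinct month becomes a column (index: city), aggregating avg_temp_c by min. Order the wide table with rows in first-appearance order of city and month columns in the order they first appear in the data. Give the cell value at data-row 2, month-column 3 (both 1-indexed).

With rows in first-appearance order of city, row 2 is city=PY7. month columns in first-appearance order: Nov, Aug, Jul, Dec, Oct; column 3 is Jul.
Long rows with city=PY7, month=Jul: min(81.9, 33.7, 62.6) = 33.7.

33.7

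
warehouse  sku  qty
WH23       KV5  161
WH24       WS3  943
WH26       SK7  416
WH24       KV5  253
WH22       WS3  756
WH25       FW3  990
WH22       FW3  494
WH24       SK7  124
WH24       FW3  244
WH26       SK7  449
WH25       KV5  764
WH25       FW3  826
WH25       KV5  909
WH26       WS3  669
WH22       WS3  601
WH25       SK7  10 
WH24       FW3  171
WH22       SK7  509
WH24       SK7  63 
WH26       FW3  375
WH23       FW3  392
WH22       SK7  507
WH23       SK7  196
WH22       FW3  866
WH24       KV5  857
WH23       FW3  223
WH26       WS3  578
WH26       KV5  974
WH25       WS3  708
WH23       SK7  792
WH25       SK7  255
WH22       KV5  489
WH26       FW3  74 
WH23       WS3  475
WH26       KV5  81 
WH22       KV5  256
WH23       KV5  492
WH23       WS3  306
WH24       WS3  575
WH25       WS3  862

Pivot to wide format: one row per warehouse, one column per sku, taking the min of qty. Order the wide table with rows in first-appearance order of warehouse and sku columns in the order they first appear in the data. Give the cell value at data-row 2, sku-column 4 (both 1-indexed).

With rows in first-appearance order of warehouse, row 2 is warehouse=WH24. sku columns in first-appearance order: KV5, WS3, SK7, FW3; column 4 is FW3.
Long rows with warehouse=WH24, sku=FW3: min(244, 171) = 171.

171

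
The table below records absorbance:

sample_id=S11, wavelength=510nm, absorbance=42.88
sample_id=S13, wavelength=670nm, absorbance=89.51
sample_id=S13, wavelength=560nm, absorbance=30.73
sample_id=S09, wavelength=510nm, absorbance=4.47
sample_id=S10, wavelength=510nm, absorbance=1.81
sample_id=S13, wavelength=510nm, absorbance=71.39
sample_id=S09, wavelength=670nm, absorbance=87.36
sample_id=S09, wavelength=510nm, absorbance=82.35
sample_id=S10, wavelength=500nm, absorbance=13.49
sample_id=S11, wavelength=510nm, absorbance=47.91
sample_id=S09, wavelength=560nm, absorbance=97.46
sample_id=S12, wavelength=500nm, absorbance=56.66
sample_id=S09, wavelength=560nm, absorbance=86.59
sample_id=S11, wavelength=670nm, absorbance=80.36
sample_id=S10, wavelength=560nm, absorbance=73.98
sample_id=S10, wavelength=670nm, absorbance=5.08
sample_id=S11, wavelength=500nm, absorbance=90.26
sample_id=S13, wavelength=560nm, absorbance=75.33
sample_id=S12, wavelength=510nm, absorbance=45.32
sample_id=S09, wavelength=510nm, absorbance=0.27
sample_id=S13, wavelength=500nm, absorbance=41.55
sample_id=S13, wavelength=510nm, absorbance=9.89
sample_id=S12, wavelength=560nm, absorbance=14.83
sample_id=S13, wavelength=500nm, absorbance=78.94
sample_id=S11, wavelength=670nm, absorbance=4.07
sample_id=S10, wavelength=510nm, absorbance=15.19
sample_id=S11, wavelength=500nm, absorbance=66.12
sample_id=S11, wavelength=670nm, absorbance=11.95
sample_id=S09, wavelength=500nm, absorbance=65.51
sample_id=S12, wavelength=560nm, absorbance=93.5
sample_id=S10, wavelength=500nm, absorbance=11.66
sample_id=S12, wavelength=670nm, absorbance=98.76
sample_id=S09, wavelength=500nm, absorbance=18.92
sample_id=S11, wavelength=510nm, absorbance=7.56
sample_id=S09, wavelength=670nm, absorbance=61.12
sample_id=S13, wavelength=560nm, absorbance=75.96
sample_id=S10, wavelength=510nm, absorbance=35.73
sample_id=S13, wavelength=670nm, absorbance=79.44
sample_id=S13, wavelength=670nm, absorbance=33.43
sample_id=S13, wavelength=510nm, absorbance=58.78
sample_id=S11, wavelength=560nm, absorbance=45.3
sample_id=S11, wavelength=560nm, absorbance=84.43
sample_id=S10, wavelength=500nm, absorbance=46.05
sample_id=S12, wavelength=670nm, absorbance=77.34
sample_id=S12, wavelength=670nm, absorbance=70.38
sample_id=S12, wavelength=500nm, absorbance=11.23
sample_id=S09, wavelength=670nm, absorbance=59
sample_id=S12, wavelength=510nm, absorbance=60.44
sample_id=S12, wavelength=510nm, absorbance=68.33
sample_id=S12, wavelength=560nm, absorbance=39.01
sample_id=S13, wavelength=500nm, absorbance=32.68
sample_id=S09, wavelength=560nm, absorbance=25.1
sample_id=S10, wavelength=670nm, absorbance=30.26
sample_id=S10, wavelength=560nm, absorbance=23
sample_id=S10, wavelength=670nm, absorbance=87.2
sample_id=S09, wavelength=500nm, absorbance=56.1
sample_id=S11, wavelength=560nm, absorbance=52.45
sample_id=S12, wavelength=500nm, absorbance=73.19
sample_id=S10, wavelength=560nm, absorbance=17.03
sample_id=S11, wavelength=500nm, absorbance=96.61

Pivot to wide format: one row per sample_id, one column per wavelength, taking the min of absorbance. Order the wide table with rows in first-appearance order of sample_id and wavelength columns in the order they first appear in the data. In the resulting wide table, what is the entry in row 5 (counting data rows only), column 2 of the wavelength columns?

70.38

With rows in first-appearance order of sample_id, row 5 is sample_id=S12. wavelength columns in first-appearance order: 510nm, 670nm, 560nm, 500nm; column 2 is 670nm.
Long rows with sample_id=S12, wavelength=670nm: min(98.76, 77.34, 70.38) = 70.38.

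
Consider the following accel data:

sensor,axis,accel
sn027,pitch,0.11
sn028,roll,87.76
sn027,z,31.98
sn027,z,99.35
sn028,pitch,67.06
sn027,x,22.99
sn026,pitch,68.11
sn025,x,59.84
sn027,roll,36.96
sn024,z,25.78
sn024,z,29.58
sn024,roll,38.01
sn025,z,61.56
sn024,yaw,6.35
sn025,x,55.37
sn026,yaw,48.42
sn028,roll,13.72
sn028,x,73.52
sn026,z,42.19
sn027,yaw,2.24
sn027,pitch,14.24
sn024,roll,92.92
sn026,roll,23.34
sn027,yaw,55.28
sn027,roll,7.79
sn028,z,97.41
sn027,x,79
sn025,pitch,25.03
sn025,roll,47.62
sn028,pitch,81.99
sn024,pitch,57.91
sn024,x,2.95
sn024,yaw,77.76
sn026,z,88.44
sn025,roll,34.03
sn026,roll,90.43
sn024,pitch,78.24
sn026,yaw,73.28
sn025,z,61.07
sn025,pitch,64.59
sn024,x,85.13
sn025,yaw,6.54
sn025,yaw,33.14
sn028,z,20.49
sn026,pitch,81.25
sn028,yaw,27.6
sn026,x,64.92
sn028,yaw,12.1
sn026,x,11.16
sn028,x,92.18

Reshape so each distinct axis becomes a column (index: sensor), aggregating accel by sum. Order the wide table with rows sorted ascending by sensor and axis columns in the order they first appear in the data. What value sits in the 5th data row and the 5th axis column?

39.7

With rows sorted ascending by sensor, row 5 is sensor=sn028. axis columns in first-appearance order: pitch, roll, z, x, yaw; column 5 is yaw.
Long rows with sensor=sn028, axis=yaw: 27.6 + 12.1 = 39.7.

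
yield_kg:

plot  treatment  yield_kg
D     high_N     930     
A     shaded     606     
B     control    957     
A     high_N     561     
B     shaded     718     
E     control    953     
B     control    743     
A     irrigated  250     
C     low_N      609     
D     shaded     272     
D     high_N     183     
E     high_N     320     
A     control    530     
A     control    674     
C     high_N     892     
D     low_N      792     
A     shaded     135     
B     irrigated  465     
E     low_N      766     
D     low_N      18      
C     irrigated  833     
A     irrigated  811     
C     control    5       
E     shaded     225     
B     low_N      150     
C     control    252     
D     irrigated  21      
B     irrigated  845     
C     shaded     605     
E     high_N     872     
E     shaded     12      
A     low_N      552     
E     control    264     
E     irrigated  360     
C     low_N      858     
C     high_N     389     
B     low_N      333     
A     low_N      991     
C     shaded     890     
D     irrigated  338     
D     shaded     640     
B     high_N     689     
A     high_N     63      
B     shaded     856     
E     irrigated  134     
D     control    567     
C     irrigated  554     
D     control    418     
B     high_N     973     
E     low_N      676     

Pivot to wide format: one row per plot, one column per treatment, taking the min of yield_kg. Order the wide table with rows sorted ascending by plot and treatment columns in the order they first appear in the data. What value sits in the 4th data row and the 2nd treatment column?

With rows sorted ascending by plot, row 4 is plot=D. treatment columns in first-appearance order: high_N, shaded, control, irrigated, low_N; column 2 is shaded.
Long rows with plot=D, treatment=shaded: min(272, 640) = 272.

272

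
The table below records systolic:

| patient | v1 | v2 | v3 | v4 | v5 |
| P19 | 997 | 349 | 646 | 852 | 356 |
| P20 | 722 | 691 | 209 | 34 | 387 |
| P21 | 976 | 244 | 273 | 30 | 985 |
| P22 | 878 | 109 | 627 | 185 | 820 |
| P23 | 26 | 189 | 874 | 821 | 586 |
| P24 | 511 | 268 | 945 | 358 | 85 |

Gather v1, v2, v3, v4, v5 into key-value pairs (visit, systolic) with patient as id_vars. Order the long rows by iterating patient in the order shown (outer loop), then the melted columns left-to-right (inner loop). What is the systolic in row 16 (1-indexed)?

30 rows total (6 × 5). Row 16: index ⌊(16-1)/5⌋ = 3 into patient → P22; (16-1) mod 5 = 0 into the melted columns → v1.
So row 16 is (P22, v1, 878); systolic = 878.

878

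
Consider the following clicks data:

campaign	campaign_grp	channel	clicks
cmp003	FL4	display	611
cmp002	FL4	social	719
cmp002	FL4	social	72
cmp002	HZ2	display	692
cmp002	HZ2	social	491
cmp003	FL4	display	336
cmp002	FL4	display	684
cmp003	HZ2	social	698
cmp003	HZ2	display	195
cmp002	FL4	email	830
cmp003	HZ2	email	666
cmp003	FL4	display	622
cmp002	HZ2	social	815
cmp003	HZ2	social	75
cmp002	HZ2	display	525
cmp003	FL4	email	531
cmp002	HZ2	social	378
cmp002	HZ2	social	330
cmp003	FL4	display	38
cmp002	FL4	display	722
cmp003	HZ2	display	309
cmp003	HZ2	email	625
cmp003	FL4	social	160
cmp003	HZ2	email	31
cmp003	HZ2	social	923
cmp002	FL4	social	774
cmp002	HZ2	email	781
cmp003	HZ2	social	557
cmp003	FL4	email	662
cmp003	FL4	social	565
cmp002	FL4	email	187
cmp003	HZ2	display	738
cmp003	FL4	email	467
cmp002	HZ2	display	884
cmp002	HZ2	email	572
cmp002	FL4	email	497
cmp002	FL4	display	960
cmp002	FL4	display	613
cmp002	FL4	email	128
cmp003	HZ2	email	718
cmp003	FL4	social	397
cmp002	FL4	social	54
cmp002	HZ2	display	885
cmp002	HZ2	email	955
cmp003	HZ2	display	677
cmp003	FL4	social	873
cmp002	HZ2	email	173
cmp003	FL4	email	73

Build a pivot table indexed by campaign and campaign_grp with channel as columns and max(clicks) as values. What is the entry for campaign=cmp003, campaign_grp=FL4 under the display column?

622

Rows with campaign=cmp003, campaign_grp=FL4 and channel=display: clicks values are 611, 336, 622, 38.
max(611, 336, 622, 38) = 622.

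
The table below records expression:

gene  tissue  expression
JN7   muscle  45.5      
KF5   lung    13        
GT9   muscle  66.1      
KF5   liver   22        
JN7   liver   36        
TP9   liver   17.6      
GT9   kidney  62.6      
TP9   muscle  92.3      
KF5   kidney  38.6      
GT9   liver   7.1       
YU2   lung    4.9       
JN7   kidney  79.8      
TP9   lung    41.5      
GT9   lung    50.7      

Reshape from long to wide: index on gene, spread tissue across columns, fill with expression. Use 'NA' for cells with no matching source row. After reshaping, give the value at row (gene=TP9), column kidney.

No long-format row has gene=TP9 and tissue=kidney, so the cell is NA.

NA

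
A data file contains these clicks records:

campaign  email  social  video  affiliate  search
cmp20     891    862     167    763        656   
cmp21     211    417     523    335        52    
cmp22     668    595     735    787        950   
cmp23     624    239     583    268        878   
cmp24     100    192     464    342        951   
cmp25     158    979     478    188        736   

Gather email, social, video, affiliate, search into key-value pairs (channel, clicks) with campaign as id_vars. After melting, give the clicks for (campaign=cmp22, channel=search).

Unpivoting turns each (campaign, wide-column) pair into one long row.
The wide cell at row cmp22, column search holds 950, so the long row (cmp22, search) has clicks=950.

950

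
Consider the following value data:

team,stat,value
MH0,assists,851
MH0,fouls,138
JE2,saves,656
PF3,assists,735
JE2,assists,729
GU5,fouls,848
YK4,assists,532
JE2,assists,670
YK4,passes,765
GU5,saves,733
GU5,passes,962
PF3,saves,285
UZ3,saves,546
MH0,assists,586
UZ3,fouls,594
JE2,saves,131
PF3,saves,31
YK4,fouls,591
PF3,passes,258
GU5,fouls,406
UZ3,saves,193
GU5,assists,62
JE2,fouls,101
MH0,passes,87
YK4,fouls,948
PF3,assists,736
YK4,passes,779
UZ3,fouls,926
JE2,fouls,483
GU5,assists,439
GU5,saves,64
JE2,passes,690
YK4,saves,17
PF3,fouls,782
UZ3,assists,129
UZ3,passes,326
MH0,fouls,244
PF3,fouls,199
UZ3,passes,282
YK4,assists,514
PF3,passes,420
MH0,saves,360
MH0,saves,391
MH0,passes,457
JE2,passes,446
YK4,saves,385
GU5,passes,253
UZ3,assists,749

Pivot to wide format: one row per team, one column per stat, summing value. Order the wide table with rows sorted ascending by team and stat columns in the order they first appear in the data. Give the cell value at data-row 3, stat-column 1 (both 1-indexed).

1437

With rows sorted ascending by team, row 3 is team=MH0. stat columns in first-appearance order: assists, fouls, saves, passes; column 1 is assists.
Long rows with team=MH0, stat=assists: 851 + 586 = 1437.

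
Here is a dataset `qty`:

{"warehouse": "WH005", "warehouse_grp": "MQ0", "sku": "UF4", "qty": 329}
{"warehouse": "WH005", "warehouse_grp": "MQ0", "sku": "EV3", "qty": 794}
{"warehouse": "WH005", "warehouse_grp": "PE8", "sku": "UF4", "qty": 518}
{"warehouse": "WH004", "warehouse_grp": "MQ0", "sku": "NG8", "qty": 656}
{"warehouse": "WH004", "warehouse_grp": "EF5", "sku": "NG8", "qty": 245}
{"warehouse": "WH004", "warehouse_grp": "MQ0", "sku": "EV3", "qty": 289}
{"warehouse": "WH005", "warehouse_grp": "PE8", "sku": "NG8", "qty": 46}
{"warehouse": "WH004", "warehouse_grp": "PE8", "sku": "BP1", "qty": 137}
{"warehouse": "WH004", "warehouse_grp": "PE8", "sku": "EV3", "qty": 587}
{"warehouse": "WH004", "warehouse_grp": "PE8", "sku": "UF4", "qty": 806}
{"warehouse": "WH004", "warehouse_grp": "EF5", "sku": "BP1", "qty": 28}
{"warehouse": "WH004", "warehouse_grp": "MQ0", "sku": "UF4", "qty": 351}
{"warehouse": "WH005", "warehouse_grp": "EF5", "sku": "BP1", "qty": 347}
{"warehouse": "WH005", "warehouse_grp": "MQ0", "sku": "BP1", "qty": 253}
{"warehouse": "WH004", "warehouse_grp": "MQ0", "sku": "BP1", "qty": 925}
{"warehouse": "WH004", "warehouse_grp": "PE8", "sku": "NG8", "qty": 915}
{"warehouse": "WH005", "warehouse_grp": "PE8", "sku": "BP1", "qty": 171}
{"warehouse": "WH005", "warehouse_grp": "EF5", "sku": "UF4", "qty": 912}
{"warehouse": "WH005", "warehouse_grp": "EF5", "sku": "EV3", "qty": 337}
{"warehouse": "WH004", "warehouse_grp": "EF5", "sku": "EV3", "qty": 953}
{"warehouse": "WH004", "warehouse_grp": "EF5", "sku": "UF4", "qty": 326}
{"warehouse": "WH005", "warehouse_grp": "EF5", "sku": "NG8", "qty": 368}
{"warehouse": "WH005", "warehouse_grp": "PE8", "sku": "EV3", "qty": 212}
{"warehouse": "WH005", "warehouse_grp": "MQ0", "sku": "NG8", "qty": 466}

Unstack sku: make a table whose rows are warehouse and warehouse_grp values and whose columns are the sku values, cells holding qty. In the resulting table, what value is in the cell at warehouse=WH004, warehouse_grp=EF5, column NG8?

245

Wide layout: rows indexed by warehouse and warehouse_grp, columns are the 4 distinct sku values (UF4, EV3, NG8, BP1).
Cell (warehouse=WH004, warehouse_grp=EF5, sku=NG8) draws from the long row where warehouse=WH004, warehouse_grp=EF5 and sku=NG8, which has qty=245.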